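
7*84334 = 590338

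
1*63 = 63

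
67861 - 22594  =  45267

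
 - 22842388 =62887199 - 85729587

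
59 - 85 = -26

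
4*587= 2348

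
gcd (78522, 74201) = 1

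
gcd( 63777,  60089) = 1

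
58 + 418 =476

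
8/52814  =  4/26407 = 0.00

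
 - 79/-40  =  79/40 = 1.98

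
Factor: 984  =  2^3*3^1*41^1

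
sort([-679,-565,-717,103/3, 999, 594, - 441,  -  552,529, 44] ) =[-717,- 679, - 565, - 552,  -  441, 103/3 , 44, 529 , 594, 999 ] 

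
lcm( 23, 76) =1748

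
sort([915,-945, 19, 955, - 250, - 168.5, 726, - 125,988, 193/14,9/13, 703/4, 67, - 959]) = [ - 959, - 945,-250,- 168.5, - 125,9/13, 193/14,19,67, 703/4,726, 915,955,988] 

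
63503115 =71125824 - 7622709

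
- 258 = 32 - 290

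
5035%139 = 31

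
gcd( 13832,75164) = 76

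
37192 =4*9298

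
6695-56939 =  - 50244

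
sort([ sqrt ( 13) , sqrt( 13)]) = [sqrt( 13 ),sqrt( 13)]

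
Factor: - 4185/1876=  - 2^( - 2)*3^3*5^1*7^( - 1)*31^1*67^( - 1 )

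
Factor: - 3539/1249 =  - 1249^(-1)*3539^1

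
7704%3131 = 1442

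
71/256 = 71/256 = 0.28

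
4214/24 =175+7/12 = 175.58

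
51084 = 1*51084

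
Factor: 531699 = 3^1*7^2*3617^1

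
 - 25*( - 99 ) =2475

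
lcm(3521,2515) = 17605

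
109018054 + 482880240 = 591898294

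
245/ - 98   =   - 3 + 1/2 = - 2.50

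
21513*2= 43026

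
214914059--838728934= 1053642993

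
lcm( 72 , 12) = 72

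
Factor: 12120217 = 1621^1*7477^1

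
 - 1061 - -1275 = 214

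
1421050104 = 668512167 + 752537937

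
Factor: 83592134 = 2^1*19^1*71^1*30983^1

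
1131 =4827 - 3696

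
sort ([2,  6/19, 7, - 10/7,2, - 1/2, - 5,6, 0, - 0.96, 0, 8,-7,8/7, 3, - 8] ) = [ - 8, - 7, - 5, - 10/7,-0.96, - 1/2, 0, 0,6/19,  8/7, 2,2, 3, 6, 7,8]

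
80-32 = 48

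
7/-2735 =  - 1 + 2728/2735 = - 0.00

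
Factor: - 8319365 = -5^1*1663873^1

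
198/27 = 22/3=7.33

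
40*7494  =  299760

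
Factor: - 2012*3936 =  - 7919232 = - 2^7*3^1*41^1*503^1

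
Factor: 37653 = 3^1*7^1*11^1*163^1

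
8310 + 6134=14444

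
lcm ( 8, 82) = 328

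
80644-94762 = - 14118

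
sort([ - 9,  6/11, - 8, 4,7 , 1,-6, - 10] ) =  [ - 10, - 9, - 8,-6,6/11, 1, 4, 7]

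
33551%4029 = 1319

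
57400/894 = 64 + 92/447 = 64.21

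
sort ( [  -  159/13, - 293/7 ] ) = [  -  293/7, - 159/13 ]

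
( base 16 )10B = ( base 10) 267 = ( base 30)8r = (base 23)BE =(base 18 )EF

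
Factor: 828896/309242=414448/154621 =2^4*25903^1*154621^( -1)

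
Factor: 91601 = 139^1*659^1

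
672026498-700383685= -28357187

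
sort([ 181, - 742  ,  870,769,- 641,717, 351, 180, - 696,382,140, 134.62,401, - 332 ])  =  [ - 742, - 696, - 641, - 332,134.62, 140, 180, 181,351,  382,  401,717,  769, 870 ]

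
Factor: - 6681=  - 3^1*17^1*131^1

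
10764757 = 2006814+8757943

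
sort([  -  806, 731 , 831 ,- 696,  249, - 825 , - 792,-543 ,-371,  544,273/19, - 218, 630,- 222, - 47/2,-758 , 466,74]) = [ - 825,-806, - 792,-758, -696, - 543 , - 371 ,  -  222,-218,-47/2,273/19, 74,249 , 466,  544 , 630, 731, 831 ]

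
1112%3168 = 1112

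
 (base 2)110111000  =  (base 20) 120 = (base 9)538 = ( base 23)J3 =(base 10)440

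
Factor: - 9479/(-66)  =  2^ ( - 1) *3^( - 1 ) * 11^( - 1)*9479^1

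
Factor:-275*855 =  - 3^2*5^3*11^1* 19^1 = - 235125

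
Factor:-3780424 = - 2^3 * 499^1 *947^1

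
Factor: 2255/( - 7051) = -5^1  *  41^1*641^( - 1 ) = - 205/641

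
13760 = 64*215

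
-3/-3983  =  3/3983 = 0.00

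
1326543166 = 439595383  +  886947783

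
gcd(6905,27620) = 6905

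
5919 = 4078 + 1841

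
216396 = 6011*36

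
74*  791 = 58534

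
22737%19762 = 2975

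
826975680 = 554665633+272310047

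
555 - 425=130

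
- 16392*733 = -12015336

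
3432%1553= 326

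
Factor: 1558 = 2^1*19^1 *41^1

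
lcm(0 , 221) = 0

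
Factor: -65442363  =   -3^1 * 7^1 * 3116303^1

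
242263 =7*34609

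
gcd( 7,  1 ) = 1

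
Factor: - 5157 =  - 3^3*191^1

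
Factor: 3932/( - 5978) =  - 1966/2989  =  - 2^1*7^( - 2)*61^( - 1 )*983^1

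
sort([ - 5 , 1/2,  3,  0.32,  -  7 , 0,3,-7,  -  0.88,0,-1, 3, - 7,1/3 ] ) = [ - 7, - 7, - 7, - 5, - 1, - 0.88,0 , 0,  0.32, 1/3, 1/2, 3, 3,3 ] 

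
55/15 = 3  +  2/3  =  3.67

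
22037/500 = 22037/500= 44.07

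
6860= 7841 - 981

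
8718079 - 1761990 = 6956089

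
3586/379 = 3586/379 = 9.46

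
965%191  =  10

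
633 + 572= 1205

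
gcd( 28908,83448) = 36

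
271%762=271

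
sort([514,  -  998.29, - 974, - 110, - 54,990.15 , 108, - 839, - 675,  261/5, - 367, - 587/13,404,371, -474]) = [ - 998.29 , - 974, - 839, - 675 , - 474 ,- 367, - 110,  -  54 , - 587/13,261/5,108,371, 404,514,990.15 ] 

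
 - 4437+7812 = 3375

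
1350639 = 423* 3193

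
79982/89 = 79982/89 = 898.67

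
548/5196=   137/1299 = 0.11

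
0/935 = 0 = 0.00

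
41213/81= 508 + 65/81 = 508.80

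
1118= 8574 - 7456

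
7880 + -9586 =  - 1706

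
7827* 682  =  5338014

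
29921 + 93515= 123436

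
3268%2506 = 762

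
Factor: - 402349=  - 31^1 *12979^1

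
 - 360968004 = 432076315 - 793044319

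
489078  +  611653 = 1100731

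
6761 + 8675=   15436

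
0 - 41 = -41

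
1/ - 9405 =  - 1+9404/9405 =-0.00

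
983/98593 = 983/98593 = 0.01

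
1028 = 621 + 407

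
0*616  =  0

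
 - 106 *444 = -47064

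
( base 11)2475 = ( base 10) 3228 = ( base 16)c9c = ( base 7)12261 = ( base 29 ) 3O9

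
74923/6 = 12487 + 1/6 = 12487.17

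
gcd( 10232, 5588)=4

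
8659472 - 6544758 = 2114714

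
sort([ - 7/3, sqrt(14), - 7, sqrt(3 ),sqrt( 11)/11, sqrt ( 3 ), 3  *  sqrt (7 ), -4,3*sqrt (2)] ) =[ - 7, - 4, - 7/3, sqrt ( 11 ) /11, sqrt(3), sqrt (3),  sqrt (14 ),  3*sqrt (2 ), 3*sqrt(7) ] 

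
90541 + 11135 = 101676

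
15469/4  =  3867  +  1/4  =  3867.25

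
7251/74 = 7251/74=97.99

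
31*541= 16771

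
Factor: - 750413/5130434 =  - 2^ ( - 1) * 1291^( - 1) * 1987^( - 1 )*750413^1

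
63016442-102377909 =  - 39361467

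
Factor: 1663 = 1663^1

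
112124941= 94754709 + 17370232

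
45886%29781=16105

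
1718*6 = 10308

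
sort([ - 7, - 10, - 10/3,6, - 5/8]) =[ - 10, - 7, - 10/3, - 5/8,6]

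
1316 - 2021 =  - 705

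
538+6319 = 6857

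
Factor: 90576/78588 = 68/59  =  2^2 * 17^1*59^( - 1 ) 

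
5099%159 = 11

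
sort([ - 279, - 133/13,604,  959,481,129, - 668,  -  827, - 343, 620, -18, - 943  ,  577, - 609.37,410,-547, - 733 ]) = [ - 943, - 827, - 733, - 668, - 609.37, - 547, - 343, - 279, - 18, - 133/13,  129,410, 481 , 577,604,620, 959] 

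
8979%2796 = 591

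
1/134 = 1/134 = 0.01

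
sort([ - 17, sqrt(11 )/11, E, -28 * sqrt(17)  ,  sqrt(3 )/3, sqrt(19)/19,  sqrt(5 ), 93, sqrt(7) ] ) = [  -  28 * sqrt(17), - 17,sqrt(19)/19, sqrt (11)/11,sqrt( 3 ) /3,sqrt( 5 ), sqrt( 7 ),E, 93]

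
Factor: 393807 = 3^1*149^1 * 881^1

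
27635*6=165810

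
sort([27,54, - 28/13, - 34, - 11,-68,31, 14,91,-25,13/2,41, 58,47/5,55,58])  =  [-68, - 34, - 25, - 11,-28/13, 13/2,  47/5,14, 27,31, 41,54,55,58,58, 91]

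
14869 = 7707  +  7162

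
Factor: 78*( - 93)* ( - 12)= 2^3 * 3^3*13^1*31^1 = 87048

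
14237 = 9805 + 4432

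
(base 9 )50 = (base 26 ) 1j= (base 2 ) 101101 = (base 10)45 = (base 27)1I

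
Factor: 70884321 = 3^1 * 23^1 * 31^2*1069^1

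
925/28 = 33 + 1/28 = 33.04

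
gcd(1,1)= 1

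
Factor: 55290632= 2^3 *41^1*101^1*1669^1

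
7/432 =7/432 = 0.02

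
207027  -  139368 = 67659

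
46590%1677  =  1311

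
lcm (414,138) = 414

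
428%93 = 56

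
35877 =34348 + 1529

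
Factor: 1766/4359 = 2^1*3^( - 1)* 883^1*1453^( - 1)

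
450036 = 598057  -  148021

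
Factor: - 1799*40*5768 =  - 415065280 = - 2^6* 5^1*7^2*103^1*257^1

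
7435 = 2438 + 4997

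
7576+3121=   10697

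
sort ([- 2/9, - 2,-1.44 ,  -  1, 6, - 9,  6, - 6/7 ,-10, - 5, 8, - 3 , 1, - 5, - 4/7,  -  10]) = [  -  10,-10, - 9, - 5, - 5, - 3,- 2, -1.44, - 1,- 6/7, - 4/7, - 2/9,1, 6,  6,8]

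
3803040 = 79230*48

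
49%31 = 18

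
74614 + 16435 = 91049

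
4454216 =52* 85658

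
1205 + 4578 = 5783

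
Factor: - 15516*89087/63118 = - 2^1*3^2*11^( - 1)*19^(  -  1)*151^( - 1)*431^1*89087^1=- 691136946/31559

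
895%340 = 215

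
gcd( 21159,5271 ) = 3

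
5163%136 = 131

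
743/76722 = 743/76722 = 0.01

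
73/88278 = 73/88278 =0.00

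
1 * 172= 172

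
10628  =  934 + 9694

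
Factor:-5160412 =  - 2^2 * 47^1*27449^1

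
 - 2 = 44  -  46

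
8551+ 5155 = 13706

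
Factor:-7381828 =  - 2^2 * 1845457^1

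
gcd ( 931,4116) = 49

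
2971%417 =52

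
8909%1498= 1419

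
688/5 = 137 + 3/5 = 137.60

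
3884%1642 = 600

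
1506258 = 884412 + 621846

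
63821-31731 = 32090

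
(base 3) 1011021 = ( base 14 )444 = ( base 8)1514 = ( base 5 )11334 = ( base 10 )844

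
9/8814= 3/2938   =  0.00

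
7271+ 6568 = 13839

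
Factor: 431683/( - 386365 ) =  - 5^( - 1)*7^( - 1 )*19^( - 1) * 743^1 = - 743/665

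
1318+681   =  1999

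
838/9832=419/4916 = 0.09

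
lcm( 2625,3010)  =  225750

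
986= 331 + 655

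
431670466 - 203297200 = 228373266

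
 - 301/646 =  - 1 + 345/646 = -0.47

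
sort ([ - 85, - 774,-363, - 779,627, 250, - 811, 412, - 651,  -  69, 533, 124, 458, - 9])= [ - 811, - 779  , - 774, - 651, - 363, - 85 , -69, - 9 , 124,  250,412 , 458, 533 , 627] 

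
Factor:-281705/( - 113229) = 3^ ( - 2 ) * 5^1*23^( - 1 )  *  103^1 =515/207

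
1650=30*55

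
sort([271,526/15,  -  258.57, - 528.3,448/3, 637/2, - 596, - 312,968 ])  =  [-596, - 528.3, - 312, - 258.57,526/15, 448/3,271, 637/2,968]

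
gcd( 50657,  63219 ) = 1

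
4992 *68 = 339456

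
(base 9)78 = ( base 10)71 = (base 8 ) 107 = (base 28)2F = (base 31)29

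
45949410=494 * 93015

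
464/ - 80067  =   - 1 + 79603/80067=- 0.01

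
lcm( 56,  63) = 504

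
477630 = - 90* ( - 5307)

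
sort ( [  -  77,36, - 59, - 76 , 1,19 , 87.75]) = [-77 , - 76, - 59, 1, 19 , 36,87.75 ]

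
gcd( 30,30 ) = 30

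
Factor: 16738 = 2^1*8369^1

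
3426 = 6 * 571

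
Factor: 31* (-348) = -10788 = -  2^2*3^1*29^1 * 31^1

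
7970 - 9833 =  - 1863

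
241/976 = 241/976 = 0.25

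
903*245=221235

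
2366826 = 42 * 56353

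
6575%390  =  335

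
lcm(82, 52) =2132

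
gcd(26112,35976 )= 24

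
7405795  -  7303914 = 101881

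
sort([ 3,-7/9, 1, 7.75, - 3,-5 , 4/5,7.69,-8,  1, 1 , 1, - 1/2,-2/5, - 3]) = [-8,-5,  -  3,-3,-7/9,-1/2, - 2/5,4/5,1, 1,1,  1, 3,7.69,  7.75]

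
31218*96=2996928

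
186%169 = 17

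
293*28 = 8204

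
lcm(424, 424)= 424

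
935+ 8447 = 9382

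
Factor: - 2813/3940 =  - 2^( - 2) * 5^(-1)*29^1*97^1*197^(  -  1)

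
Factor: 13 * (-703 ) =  - 13^1*19^1*37^1 = -9139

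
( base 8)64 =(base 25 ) 22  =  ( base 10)52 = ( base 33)1J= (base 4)310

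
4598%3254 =1344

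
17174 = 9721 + 7453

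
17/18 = 17/18 = 0.94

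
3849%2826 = 1023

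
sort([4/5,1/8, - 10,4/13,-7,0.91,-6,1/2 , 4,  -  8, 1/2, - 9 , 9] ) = [ - 10, - 9, - 8, - 7,-6,1/8, 4/13, 1/2, 1/2,4/5,0.91  ,  4,9]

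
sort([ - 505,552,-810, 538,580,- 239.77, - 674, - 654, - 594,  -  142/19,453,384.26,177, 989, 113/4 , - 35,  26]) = [-810, - 674, - 654,- 594 , - 505,- 239.77,- 35, - 142/19, 26, 113/4,177, 384.26, 453, 538, 552, 580,989 ]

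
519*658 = 341502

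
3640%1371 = 898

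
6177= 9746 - 3569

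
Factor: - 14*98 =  - 2^2 * 7^3=- 1372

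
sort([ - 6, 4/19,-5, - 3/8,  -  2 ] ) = [ - 6, - 5, - 2,-3/8,4/19 ] 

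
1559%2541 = 1559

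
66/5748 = 11/958 = 0.01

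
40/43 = 40/43 = 0.93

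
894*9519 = 8509986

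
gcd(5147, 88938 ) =1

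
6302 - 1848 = 4454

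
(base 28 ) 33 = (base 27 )36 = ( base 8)127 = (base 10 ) 87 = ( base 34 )2J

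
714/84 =8 + 1/2=8.50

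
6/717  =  2/239   =  0.01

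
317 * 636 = 201612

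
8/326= 4/163 = 0.02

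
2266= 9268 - 7002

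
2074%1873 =201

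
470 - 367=103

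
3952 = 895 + 3057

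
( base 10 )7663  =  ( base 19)1246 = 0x1DEF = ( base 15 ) 240d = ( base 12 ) 4527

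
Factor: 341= 11^1*31^1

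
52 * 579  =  30108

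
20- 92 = - 72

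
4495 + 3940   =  8435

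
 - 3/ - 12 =1/4 = 0.25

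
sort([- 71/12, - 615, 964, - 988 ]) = [  -  988,-615, - 71/12, 964]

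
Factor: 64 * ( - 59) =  - 2^6*59^1  =  -3776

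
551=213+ 338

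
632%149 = 36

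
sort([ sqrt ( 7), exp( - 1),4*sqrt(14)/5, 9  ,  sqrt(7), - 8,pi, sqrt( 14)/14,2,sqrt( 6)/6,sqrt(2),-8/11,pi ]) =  [ - 8, - 8/11,sqrt( 14) /14,exp( - 1), sqrt( 6)/6, sqrt ( 2 ),2,sqrt(7),sqrt ( 7), 4*sqrt( 14 )/5,pi,pi,9 ]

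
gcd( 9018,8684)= 334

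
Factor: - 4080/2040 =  - 2  =  - 2^1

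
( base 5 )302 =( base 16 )4D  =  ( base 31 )2f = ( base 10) 77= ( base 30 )2H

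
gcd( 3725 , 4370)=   5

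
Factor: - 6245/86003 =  - 5^1 * 17^(-1)  *1249^1*5059^ ( - 1)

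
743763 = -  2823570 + 3567333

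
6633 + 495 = 7128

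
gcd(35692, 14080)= 4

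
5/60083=5/60083  =  0.00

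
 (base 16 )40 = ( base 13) 4C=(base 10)64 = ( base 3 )2101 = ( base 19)37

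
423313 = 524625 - 101312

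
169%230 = 169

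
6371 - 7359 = -988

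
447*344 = 153768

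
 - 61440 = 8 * ( - 7680)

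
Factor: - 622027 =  - 7^1*88861^1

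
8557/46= 8557/46 = 186.02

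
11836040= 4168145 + 7667895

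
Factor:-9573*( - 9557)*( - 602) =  - 55076474922 = - 2^1*3^1*7^1 *19^1 * 43^1 *503^1*3191^1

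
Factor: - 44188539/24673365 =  - 3^( - 1 ) * 5^( - 1 )*23^( - 1 )*31^ ( - 1)*107^1*769^( - 1)*137659^1 = - 14729513/8224455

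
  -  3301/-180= 3301/180  =  18.34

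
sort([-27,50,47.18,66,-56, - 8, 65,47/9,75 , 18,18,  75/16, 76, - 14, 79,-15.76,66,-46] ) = [ - 56, - 46, - 27,-15.76, - 14,-8,75/16,47/9,18,18,47.18 , 50,  65,66,  66 , 75,76,79] 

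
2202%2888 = 2202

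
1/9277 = 1/9277 = 0.00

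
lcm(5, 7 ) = 35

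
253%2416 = 253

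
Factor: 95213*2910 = 2^1*3^1*5^1*97^1*95213^1 = 277069830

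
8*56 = 448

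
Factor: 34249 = 29^1*1181^1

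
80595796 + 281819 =80877615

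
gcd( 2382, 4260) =6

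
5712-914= 4798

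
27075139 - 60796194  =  -33721055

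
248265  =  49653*5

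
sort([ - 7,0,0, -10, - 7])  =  [ - 10,  -  7,-7, 0,0 ]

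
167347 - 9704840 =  - 9537493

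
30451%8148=6007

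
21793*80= 1743440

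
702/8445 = 234/2815 =0.08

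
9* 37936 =341424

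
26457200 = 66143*400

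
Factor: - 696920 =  - 2^3 * 5^1 * 7^1*19^1 * 131^1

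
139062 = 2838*49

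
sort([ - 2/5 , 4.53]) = [ - 2/5 , 4.53] 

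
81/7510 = 81/7510 = 0.01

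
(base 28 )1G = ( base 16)2c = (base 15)2e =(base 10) 44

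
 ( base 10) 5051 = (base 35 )44B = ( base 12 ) 2B0B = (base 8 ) 11673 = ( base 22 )A9D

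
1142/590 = 571/295=1.94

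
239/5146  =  239/5146 = 0.05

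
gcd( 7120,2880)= 80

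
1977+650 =2627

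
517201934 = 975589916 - 458387982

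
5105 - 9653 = -4548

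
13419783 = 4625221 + 8794562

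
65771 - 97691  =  -31920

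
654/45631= 654/45631 = 0.01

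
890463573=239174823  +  651288750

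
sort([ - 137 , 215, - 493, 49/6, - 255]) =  [ - 493,  -  255, - 137,49/6, 215] 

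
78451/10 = 7845 + 1/10  =  7845.10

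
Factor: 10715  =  5^1 * 2143^1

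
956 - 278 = 678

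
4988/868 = 1247/217  =  5.75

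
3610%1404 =802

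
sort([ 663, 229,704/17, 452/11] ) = [ 452/11 , 704/17,229, 663] 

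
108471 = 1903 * 57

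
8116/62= 4058/31 = 130.90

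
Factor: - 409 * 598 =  - 2^1*13^1*23^1*409^1= - 244582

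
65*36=2340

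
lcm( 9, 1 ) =9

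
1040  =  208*5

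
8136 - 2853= 5283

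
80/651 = 80/651 = 0.12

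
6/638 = 3/319 = 0.01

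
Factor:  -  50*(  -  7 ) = 2^1* 5^2*7^1 =350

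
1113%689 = 424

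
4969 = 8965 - 3996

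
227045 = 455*499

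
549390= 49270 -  - 500120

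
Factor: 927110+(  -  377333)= 549777=3^1 *183259^1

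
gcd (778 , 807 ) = 1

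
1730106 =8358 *207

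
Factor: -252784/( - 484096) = 259/496 = 2^( - 4 ) * 7^1 * 31^ ( - 1)*37^1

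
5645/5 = 1129 = 1129.00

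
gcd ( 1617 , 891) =33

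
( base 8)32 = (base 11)24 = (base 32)q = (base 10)26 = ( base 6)42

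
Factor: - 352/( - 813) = 2^5 * 3^(-1) * 11^1 * 271^( - 1) 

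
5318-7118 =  -1800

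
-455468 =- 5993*76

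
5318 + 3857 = 9175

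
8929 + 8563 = 17492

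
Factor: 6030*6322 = 38121660   =  2^2*3^2*5^1*29^1*67^1*109^1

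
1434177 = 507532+926645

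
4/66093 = 4/66093 = 0.00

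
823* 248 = 204104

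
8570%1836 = 1226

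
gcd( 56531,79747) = 1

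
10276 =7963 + 2313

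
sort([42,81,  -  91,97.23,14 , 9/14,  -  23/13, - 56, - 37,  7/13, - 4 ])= [-91,  -  56, - 37,  -  4, - 23/13,7/13,9/14,14, 42,81,97.23 ]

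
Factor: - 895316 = - 2^2*223829^1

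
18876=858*22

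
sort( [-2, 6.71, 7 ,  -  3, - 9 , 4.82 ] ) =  [ - 9, - 3,-2, 4.82, 6.71,7]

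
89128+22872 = 112000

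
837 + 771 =1608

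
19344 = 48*403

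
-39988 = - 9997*4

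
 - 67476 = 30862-98338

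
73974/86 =36987/43 = 860.16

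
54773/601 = 91+82/601 = 91.14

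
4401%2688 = 1713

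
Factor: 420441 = 3^1*7^1 *20021^1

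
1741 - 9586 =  - 7845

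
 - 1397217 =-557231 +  - 839986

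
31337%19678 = 11659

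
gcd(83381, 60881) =1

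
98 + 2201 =2299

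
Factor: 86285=5^1*17257^1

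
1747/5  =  349 + 2/5 = 349.40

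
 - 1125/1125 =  - 1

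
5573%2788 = 2785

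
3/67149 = 1/22383 = 0.00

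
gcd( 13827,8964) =3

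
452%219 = 14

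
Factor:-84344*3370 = - 2^4*5^1*13^1 * 337^1 * 811^1 = - 284239280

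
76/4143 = 76/4143 = 0.02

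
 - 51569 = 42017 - 93586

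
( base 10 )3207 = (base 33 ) 2v6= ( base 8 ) 6207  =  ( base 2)110010000111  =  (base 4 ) 302013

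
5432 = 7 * 776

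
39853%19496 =861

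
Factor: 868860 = 2^2*3^3 * 5^1 * 1609^1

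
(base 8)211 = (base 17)81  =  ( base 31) 4d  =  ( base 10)137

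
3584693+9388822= 12973515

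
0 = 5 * 0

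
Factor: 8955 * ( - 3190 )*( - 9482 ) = 2^2 * 3^2*5^2 * 11^2*29^1*199^1*431^1= 270867078900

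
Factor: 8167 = 8167^1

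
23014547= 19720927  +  3293620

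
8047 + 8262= 16309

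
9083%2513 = 1544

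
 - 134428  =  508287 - 642715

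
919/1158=919/1158= 0.79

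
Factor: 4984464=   2^4*3^1 * 103843^1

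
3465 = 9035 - 5570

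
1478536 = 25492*58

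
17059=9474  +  7585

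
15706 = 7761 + 7945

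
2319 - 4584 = -2265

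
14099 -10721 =3378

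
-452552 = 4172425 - 4624977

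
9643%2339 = 287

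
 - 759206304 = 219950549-979156853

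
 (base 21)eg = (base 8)466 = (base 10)310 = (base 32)9m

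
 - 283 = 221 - 504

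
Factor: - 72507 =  - 3^1*24169^1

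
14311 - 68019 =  - 53708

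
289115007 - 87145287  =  201969720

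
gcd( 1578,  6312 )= 1578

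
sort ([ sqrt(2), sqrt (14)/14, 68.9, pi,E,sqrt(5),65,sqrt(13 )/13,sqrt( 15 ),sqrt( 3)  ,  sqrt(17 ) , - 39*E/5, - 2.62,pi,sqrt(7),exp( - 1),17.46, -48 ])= [-48, - 39*E/5, - 2.62,sqrt( 14 )/14, sqrt( 13)/13, exp(-1 ),sqrt( 2),sqrt ( 3), sqrt(5),sqrt(7),E,pi,pi,sqrt( 15),sqrt( 17 ),17.46,  65, 68.9]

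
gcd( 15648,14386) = 2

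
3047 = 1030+2017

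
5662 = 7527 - 1865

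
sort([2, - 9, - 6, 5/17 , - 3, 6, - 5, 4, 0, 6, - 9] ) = [ - 9 , - 9 ,-6, - 5, - 3,0, 5/17 , 2, 4,6,6]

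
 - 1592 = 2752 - 4344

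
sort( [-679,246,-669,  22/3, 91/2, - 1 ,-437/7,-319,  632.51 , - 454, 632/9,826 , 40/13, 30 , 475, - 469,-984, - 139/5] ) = [ - 984 , - 679, - 669 ,-469,  -  454, - 319, -437/7, - 139/5, - 1, 40/13,22/3, 30,91/2 , 632/9,  246, 475,  632.51 , 826]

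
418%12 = 10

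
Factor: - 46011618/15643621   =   - 2^1*3^3*7^(-1 )*17^( - 1)*47^( - 1)*739^1*1153^1*2797^ ( - 1) 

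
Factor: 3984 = 2^4*3^1*83^1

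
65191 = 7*9313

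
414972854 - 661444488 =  - 246471634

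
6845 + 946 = 7791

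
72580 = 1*72580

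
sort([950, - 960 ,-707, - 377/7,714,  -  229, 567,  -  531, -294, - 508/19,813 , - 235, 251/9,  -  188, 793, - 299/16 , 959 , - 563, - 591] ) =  [ - 960, - 707, - 591, - 563,-531 , - 294, - 235, - 229, - 188 , - 377/7, - 508/19, - 299/16, 251/9,  567, 714, 793,  813, 950, 959]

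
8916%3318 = 2280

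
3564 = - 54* ( - 66 )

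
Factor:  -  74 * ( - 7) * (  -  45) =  - 2^1*3^2*5^1 * 7^1 * 37^1  =  -23310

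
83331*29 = 2416599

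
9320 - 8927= 393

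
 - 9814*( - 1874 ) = 18391436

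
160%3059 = 160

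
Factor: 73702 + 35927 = 3^2*13^1*937^1 = 109629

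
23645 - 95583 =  - 71938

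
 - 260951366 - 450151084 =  - 711102450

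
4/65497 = 4/65497 = 0.00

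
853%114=55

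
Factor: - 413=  - 7^1*59^1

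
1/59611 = 1/59611 = 0.00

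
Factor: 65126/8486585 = 2^1*5^( - 1 )*32563^1*1697317^( - 1 ) 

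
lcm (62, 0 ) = 0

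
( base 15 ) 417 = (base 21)21j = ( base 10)922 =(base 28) 14Q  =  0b1110011010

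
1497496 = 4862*308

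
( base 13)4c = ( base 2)1000000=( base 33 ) 1V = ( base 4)1000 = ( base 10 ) 64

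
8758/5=1751+3/5 = 1751.60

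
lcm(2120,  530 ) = 2120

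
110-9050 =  - 8940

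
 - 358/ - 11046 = 179/5523 = 0.03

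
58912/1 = 58912 = 58912.00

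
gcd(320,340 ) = 20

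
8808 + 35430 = 44238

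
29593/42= 704 + 25/42 = 704.60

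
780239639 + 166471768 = 946711407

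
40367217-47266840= - 6899623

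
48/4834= 24/2417 = 0.01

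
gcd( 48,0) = 48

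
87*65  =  5655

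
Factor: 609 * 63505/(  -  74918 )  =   - 38674545/74918=- 2^ (- 1)*3^1*5^1 * 7^1*13^1* 29^1 * 47^ ( - 1 )*797^ (-1 )*977^1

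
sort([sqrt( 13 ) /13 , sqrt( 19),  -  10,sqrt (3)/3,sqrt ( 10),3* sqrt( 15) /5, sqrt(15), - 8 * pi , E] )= [ - 8 * pi,-10, sqrt( 13 ) /13,  sqrt( 3)/3,3 * sqrt( 15 ) /5, E,sqrt(10), sqrt(15 ),sqrt ( 19) ]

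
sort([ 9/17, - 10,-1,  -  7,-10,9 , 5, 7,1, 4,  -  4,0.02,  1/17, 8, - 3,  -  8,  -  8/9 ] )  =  [-10, - 10, - 8, - 7,- 4 , - 3, - 1, - 8/9,  0.02, 1/17,9/17,1,4,5, 7, 8,9 ]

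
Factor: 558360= 2^3*3^3*5^1*11^1*47^1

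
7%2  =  1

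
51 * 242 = 12342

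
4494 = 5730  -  1236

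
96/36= 8/3= 2.67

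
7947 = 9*883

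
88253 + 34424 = 122677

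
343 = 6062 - 5719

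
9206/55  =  9206/55 = 167.38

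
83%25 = 8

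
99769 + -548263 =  - 448494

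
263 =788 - 525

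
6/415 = 6/415  =  0.01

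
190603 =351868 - 161265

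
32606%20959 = 11647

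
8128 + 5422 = 13550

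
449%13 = 7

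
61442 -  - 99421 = 160863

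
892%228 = 208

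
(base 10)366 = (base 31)BP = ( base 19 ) 105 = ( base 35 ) AG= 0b101101110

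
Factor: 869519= 7^1* 31^1 *4007^1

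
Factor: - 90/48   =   - 2^( - 3)*3^1*5^1 = - 15/8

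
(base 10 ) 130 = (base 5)1010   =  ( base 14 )94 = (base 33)3v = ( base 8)202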